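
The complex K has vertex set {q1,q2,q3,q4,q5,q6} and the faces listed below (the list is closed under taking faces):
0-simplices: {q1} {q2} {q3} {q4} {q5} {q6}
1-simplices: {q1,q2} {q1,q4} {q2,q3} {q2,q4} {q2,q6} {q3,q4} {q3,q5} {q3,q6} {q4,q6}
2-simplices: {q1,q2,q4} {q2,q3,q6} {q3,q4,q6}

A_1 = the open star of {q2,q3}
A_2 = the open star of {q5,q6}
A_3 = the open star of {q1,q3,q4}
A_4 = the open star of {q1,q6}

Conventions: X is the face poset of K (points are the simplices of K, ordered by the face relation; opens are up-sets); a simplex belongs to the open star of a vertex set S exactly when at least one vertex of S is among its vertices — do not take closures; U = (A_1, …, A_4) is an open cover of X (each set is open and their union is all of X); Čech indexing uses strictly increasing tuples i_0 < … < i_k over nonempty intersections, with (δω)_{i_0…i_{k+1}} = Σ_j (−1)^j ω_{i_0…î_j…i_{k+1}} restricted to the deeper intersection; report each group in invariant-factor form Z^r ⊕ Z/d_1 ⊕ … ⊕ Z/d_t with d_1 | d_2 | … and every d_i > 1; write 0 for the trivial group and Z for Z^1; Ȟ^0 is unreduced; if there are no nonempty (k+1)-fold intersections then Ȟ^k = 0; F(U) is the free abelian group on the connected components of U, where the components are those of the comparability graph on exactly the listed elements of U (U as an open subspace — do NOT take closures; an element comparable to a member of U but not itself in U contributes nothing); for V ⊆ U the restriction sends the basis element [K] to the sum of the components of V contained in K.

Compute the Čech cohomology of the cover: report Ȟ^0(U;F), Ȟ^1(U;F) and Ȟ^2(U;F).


nonempty overlaps:
  A1={{q2},{q3},{q1,q2},{q2,q3},{q2,q4},{q2,q6},{q3,q4},{q3,q5},{q3,q6},{q1,q2,q4},{q2,q3,q6},{q3,q4,q6}} A2={{q5},{q6},{q2,q6},{q3,q5},{q3,q6},{q4,q6},{q2,q3,q6},{q3,q4,q6}} A3={{q1},{q3},{q4},{q1,q2},{q1,q4},{q2,q3},{q2,q4},{q3,q4},{q3,q5},{q3,q6},{q4,q6},{q1,q2,q4},{q2,q3,q6},{q3,q4,q6}} A4={{q1},{q6},{q1,q2},{q1,q4},{q2,q6},{q3,q6},{q4,q6},{q1,q2,q4},{q2,q3,q6},{q3,q4,q6}}
  A12={{q2,q6},{q3,q5},{q3,q6},{q2,q3,q6},{q3,q4,q6}} A13={{q3},{q1,q2},{q2,q3},{q2,q4},{q3,q4},{q3,q5},{q3,q6},{q1,q2,q4},{q2,q3,q6},{q3,q4,q6}} A14={{q1,q2},{q2,q6},{q3,q6},{q1,q2,q4},{q2,q3,q6},{q3,q4,q6}} A23={{q3,q5},{q3,q6},{q4,q6},{q2,q3,q6},{q3,q4,q6}} A24={{q6},{q2,q6},{q3,q6},{q4,q6},{q2,q3,q6},{q3,q4,q6}} A34={{q1},{q1,q2},{q1,q4},{q3,q6},{q4,q6},{q1,q2,q4},{q2,q3,q6},{q3,q4,q6}}
  A123={{q3,q5},{q3,q6},{q2,q3,q6},{q3,q4,q6}} A124={{q2,q6},{q3,q6},{q2,q3,q6},{q3,q4,q6}} A134={{q1,q2},{q3,q6},{q1,q2,q4},{q2,q3,q6},{q3,q4,q6}} A234={{q3,q6},{q4,q6},{q2,q3,q6},{q3,q4,q6}}
  A1234={{q3,q6},{q2,q3,q6},{q3,q4,q6}}
components per intersection:
  A1: {{q2},{q3},{q1,q2},{q2,q3},{q2,q4},{q2,q6},{q3,q4},{q3,q5},{q3,q6},{q1,q2,q4},{q2,q3,q6},{q3,q4,q6}}
  A2: {{q5},{q3,q5}} {{q6},{q2,q6},{q3,q6},{q4,q6},{q2,q3,q6},{q3,q4,q6}}
  A3: {{q1},{q3},{q4},{q1,q2},{q1,q4},{q2,q3},{q2,q4},{q3,q4},{q3,q5},{q3,q6},{q4,q6},{q1,q2,q4},{q2,q3,q6},{q3,q4,q6}}
  A4: {{q1},{q1,q2},{q1,q4},{q1,q2,q4}} {{q6},{q2,q6},{q3,q6},{q4,q6},{q2,q3,q6},{q3,q4,q6}}
  A12: {{q2,q6},{q3,q6},{q2,q3,q6},{q3,q4,q6}} {{q3,q5}}
  A13: {{q3},{q2,q3},{q3,q4},{q3,q5},{q3,q6},{q2,q3,q6},{q3,q4,q6}} {{q1,q2},{q2,q4},{q1,q2,q4}}
  A14: {{q1,q2},{q1,q2,q4}} {{q2,q6},{q3,q6},{q2,q3,q6},{q3,q4,q6}}
  A23: {{q3,q5}} {{q3,q6},{q4,q6},{q2,q3,q6},{q3,q4,q6}}
  A24: {{q6},{q2,q6},{q3,q6},{q4,q6},{q2,q3,q6},{q3,q4,q6}}
  A34: {{q1},{q1,q2},{q1,q4},{q1,q2,q4}} {{q3,q6},{q4,q6},{q2,q3,q6},{q3,q4,q6}}
  A123: {{q3,q5}} {{q3,q6},{q2,q3,q6},{q3,q4,q6}}
  A124: {{q2,q6},{q3,q6},{q2,q3,q6},{q3,q4,q6}}
  A134: {{q1,q2},{q1,q2,q4}} {{q3,q6},{q2,q3,q6},{q3,q4,q6}}
  A234: {{q3,q6},{q4,q6},{q2,q3,q6},{q3,q4,q6}}
  A1234: {{q3,q6},{q2,q3,q6},{q3,q4,q6}}
C dims 6,11,6,1; δ0: rk 5, SNF 1^5; δ1: rk 5, SNF 1^5; δ2: rk 1, SNF 1^1
degree 0: 6−5−0 = 1 → Ȟ^0 ≅ Z
degree 1: 11−5−5 = 1 → Ȟ^1 ≅ Z
degree 2: 6−1−5 = 0 → Ȟ^2 ≅ 0

Ȟ^0 ≅ Z; Ȟ^1 ≅ Z; Ȟ^2 ≅ 0


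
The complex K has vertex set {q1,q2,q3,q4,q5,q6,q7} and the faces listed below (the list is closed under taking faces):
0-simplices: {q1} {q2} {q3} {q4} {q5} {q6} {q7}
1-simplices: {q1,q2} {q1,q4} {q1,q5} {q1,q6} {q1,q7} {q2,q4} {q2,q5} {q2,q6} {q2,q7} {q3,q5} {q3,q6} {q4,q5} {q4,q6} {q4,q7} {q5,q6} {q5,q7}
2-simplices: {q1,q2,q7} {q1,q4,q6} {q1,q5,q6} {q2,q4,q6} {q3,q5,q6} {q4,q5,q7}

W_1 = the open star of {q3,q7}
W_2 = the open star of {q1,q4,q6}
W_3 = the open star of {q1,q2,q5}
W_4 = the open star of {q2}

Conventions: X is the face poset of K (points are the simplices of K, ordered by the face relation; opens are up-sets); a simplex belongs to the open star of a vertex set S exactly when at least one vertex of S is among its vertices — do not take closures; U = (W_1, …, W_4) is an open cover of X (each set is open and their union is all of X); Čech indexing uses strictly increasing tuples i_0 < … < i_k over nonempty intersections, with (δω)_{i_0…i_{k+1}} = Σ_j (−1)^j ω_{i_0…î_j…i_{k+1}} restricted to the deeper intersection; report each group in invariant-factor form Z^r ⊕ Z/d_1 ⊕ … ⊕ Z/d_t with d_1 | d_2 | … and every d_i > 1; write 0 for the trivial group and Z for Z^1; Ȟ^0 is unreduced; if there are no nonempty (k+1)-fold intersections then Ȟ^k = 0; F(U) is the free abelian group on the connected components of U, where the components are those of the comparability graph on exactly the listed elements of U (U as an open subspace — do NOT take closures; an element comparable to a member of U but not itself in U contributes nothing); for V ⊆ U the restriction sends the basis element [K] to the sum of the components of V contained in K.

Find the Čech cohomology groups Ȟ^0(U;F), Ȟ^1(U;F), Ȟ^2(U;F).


nerve simplices:
  W1={{q3},{q7},{q1,q7},{q2,q7},{q3,q5},{q3,q6},{q4,q7},{q5,q7},{q1,q2,q7},{q3,q5,q6},{q4,q5,q7}} W2={{q1},{q4},{q6},{q1,q2},{q1,q4},{q1,q5},{q1,q6},{q1,q7},{q2,q4},{q2,q6},{q3,q6},{q4,q5},{q4,q6},{q4,q7},{q5,q6},{q1,q2,q7},{q1,q4,q6},{q1,q5,q6},{q2,q4,q6},{q3,q5,q6},{q4,q5,q7}} W3={{q1},{q2},{q5},{q1,q2},{q1,q4},{q1,q5},{q1,q6},{q1,q7},{q2,q4},{q2,q5},{q2,q6},{q2,q7},{q3,q5},{q4,q5},{q5,q6},{q5,q7},{q1,q2,q7},{q1,q4,q6},{q1,q5,q6},{q2,q4,q6},{q3,q5,q6},{q4,q5,q7}} W4={{q2},{q1,q2},{q2,q4},{q2,q5},{q2,q6},{q2,q7},{q1,q2,q7},{q2,q4,q6}}
  W12={{q1,q7},{q3,q6},{q4,q7},{q1,q2,q7},{q3,q5,q6},{q4,q5,q7}} W13={{q1,q7},{q2,q7},{q3,q5},{q5,q7},{q1,q2,q7},{q3,q5,q6},{q4,q5,q7}} W14={{q2,q7},{q1,q2,q7}} W23={{q1},{q1,q2},{q1,q4},{q1,q5},{q1,q6},{q1,q7},{q2,q4},{q2,q6},{q4,q5},{q5,q6},{q1,q2,q7},{q1,q4,q6},{q1,q5,q6},{q2,q4,q6},{q3,q5,q6},{q4,q5,q7}} W24={{q1,q2},{q2,q4},{q2,q6},{q1,q2,q7},{q2,q4,q6}} W34={{q2},{q1,q2},{q2,q4},{q2,q5},{q2,q6},{q2,q7},{q1,q2,q7},{q2,q4,q6}}
  W123={{q1,q7},{q1,q2,q7},{q3,q5,q6},{q4,q5,q7}} W124={{q1,q2,q7}} W134={{q2,q7},{q1,q2,q7}} W234={{q1,q2},{q2,q4},{q2,q6},{q1,q2,q7},{q2,q4,q6}}
  W1234={{q1,q2,q7}}
components per intersection:
  W1: {{q3},{q3,q5},{q3,q6},{q3,q5,q6}} {{q7},{q1,q7},{q2,q7},{q4,q7},{q5,q7},{q1,q2,q7},{q4,q5,q7}}
  W2: {{q1},{q4},{q6},{q1,q2},{q1,q4},{q1,q5},{q1,q6},{q1,q7},{q2,q4},{q2,q6},{q3,q6},{q4,q5},{q4,q6},{q4,q7},{q5,q6},{q1,q2,q7},{q1,q4,q6},{q1,q5,q6},{q2,q4,q6},{q3,q5,q6},{q4,q5,q7}}
  W3: {{q1},{q2},{q5},{q1,q2},{q1,q4},{q1,q5},{q1,q6},{q1,q7},{q2,q4},{q2,q5},{q2,q6},{q2,q7},{q3,q5},{q4,q5},{q5,q6},{q5,q7},{q1,q2,q7},{q1,q4,q6},{q1,q5,q6},{q2,q4,q6},{q3,q5,q6},{q4,q5,q7}}
  W4: {{q2},{q1,q2},{q2,q4},{q2,q5},{q2,q6},{q2,q7},{q1,q2,q7},{q2,q4,q6}}
  W12: {{q1,q7},{q1,q2,q7}} {{q3,q6},{q3,q5,q6}} {{q4,q7},{q4,q5,q7}}
  W13: {{q1,q7},{q2,q7},{q1,q2,q7}} {{q3,q5},{q3,q5,q6}} {{q5,q7},{q4,q5,q7}}
  W14: {{q2,q7},{q1,q2,q7}}
  W23: {{q1},{q1,q2},{q1,q4},{q1,q5},{q1,q6},{q1,q7},{q5,q6},{q1,q2,q7},{q1,q4,q6},{q1,q5,q6},{q3,q5,q6}} {{q2,q4},{q2,q6},{q2,q4,q6}} {{q4,q5},{q4,q5,q7}}
  W24: {{q1,q2},{q1,q2,q7}} {{q2,q4},{q2,q6},{q2,q4,q6}}
  W34: {{q2},{q1,q2},{q2,q4},{q2,q5},{q2,q6},{q2,q7},{q1,q2,q7},{q2,q4,q6}}
  W123: {{q1,q7},{q1,q2,q7}} {{q3,q5,q6}} {{q4,q5,q7}}
  W124: {{q1,q2,q7}}
  W134: {{q2,q7},{q1,q2,q7}}
  W234: {{q1,q2},{q1,q2,q7}} {{q2,q4},{q2,q6},{q2,q4,q6}}
  W1234: {{q1,q2,q7}}
C dims 5,13,7,1; δ0: rk 4, SNF 1^4; δ1: rk 6, SNF 1^6; δ2: rk 1, SNF 1^1
degree 0: 5−4−0 = 1 → Ȟ^0 ≅ Z
degree 1: 13−6−4 = 3 → Ȟ^1 ≅ Z^3
degree 2: 7−1−6 = 0 → Ȟ^2 ≅ 0

Ȟ^0 = Z, Ȟ^1 = Z^3, Ȟ^2 = 0


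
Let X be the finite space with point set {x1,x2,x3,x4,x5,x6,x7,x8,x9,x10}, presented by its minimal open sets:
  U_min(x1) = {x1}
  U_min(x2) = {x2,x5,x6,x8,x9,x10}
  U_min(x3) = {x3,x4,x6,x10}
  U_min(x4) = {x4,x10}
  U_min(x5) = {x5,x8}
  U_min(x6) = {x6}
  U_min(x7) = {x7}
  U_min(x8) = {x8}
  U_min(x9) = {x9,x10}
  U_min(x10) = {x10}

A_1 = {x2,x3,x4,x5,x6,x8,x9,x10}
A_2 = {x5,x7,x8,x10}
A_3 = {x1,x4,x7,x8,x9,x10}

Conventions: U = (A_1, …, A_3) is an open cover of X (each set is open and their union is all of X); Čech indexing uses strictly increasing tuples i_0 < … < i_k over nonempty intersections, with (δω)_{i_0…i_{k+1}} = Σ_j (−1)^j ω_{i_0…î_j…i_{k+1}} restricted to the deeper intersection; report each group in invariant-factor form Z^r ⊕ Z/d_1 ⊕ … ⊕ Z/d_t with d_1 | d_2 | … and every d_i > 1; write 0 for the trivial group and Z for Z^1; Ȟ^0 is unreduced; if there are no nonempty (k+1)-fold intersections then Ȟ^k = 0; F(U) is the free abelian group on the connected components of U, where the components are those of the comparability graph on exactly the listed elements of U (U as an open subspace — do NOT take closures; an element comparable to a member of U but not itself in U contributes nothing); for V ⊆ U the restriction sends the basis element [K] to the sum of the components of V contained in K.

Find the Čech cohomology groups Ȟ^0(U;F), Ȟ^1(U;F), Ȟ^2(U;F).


nonempty overlaps:
  A12={x5,x8,x10} A13={x4,x8,x9,x10} A23={x7,x8,x10}
  A123={x8,x10}
components per intersection:
  A1: {x2,x3,x4,x5,x6,x8,x9,x10}
  A2: {x5,x8} {x7} {x10}
  A3: {x1} {x4,x9,x10} {x7} {x8}
  A12: {x5,x8} {x10}
  A13: {x4,x9,x10} {x8}
  A23: {x7} {x8} {x10}
  A123: {x8} {x10}
C dims 8,7,2; δ0: rk 5, SNF 1^5; δ1: rk 2, SNF 1^2
degree 0: 8−5−0 = 3 → Ȟ^0 ≅ Z^3
degree 1: 7−2−5 = 0 → Ȟ^1 ≅ 0
degree 2: 2−0−2 = 0 → Ȟ^2 ≅ 0

Ȟ^0(U;F) ≅ Z^3,  Ȟ^1(U;F) ≅ 0,  Ȟ^2(U;F) ≅ 0


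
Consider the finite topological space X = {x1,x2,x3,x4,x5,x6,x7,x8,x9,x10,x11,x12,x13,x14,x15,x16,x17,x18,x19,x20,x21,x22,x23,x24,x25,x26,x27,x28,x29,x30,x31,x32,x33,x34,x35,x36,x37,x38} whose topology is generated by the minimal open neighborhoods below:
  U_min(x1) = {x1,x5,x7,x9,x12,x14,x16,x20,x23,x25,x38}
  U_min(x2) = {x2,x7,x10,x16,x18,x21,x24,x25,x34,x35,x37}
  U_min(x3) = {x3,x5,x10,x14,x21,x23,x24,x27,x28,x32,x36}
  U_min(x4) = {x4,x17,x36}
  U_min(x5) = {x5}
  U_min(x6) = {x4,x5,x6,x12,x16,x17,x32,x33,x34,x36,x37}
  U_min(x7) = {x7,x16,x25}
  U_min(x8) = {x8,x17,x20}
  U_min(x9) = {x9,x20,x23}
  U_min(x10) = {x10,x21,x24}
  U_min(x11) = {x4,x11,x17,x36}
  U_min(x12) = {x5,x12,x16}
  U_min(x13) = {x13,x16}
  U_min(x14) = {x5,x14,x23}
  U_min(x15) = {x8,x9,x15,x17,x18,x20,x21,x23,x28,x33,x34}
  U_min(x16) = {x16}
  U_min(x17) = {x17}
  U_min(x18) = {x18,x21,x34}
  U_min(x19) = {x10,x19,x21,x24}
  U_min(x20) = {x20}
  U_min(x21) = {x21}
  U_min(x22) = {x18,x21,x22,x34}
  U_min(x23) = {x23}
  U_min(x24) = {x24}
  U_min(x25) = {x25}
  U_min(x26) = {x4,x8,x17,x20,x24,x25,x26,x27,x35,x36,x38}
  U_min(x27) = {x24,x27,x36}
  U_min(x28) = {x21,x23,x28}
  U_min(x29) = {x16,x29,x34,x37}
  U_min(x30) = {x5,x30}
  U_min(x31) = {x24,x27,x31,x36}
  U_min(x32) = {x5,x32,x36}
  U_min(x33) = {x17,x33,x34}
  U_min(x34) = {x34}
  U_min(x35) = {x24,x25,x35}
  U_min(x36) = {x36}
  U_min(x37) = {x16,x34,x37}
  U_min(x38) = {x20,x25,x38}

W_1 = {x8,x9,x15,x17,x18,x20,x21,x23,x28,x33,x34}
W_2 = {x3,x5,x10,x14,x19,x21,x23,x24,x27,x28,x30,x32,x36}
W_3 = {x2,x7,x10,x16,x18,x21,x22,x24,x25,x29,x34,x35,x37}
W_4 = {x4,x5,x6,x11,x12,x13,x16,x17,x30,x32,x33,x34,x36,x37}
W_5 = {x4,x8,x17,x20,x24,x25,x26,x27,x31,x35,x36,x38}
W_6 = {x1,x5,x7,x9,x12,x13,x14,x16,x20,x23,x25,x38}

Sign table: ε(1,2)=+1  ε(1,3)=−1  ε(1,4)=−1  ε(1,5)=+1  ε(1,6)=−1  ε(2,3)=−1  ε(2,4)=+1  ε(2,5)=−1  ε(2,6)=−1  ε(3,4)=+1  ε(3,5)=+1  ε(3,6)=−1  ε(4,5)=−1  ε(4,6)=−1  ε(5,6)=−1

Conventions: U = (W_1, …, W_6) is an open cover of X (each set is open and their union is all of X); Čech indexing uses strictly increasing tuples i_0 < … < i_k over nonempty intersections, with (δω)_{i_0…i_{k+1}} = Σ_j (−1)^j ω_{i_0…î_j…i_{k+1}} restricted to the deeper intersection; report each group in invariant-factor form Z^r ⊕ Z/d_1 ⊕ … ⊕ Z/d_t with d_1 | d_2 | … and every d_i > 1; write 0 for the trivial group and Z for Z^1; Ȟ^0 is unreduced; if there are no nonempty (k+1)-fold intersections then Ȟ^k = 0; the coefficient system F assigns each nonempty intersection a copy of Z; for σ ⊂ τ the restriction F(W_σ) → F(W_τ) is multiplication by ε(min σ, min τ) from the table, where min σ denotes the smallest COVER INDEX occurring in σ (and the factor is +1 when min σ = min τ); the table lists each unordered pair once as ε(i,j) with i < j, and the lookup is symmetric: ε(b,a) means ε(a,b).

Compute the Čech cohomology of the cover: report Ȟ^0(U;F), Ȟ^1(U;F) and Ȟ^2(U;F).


nerve of the cover:
  W12={x21,x23,x28} W13={x18,x21,x34} W14={x17,x33,x34} W15={x8,x17,x20} W16={x9,x20,x23} W23={x10,x21,x24} W24={x5,x30,x32,x36} W25={x24,x27,x36} W26={x5,x14,x23} W34={x16,x34,x37} W35={x24,x25,x35} W36={x7,x16,x25} W45={x4,x17,x36} W46={x5,x12,x13,x16} W56={x20,x25,x38}
  W123={x21} W126={x23} W134={x34} W145={x17} W156={x20} W235={x24} W245={x36} W246={x5} W346={x16} W356={x25}
C dims 6,15,10; δ0: rk 6, SNF 1^5·2; δ1: rk 9, SNF 1^9
Ȟ^0 = (6 − 6) − 0 = 0, so Ȟ^0 ≅ 0
Ȟ^1 = (15 − 9) − 6 = 0 plus torsion [2], so Ȟ^1 ≅ Z/2
Ȟ^2 = (10 − 0) − 9 = 1, so Ȟ^2 ≅ Z

Ȟ^0(U;F) ≅ 0, Ȟ^1(U;F) ≅ Z/2, Ȟ^2(U;F) ≅ Z


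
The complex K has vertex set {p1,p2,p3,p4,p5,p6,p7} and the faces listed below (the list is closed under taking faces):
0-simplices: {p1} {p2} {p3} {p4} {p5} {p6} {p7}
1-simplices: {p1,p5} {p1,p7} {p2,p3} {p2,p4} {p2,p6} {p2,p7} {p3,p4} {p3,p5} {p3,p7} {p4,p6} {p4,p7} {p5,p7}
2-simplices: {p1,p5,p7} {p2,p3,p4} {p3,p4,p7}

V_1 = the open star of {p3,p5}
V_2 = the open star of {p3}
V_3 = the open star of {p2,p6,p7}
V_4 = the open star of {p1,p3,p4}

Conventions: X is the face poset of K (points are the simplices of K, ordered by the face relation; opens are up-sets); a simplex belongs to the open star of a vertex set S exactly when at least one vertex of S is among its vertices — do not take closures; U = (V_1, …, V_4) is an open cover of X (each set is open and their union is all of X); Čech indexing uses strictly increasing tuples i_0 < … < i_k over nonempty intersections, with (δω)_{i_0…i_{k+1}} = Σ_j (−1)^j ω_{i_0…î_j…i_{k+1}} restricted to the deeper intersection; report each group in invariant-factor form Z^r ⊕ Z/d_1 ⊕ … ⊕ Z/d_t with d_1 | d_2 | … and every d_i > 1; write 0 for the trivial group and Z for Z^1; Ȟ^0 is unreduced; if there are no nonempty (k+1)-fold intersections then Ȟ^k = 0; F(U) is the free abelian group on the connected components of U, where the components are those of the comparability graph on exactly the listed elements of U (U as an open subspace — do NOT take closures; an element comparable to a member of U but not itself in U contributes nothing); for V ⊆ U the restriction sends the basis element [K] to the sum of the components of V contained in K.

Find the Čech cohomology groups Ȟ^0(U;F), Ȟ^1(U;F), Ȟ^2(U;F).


Ȟ^0(U;F) ≅ Z,  Ȟ^1(U;F) ≅ Z^3,  Ȟ^2(U;F) ≅ 0

nerve of the cover:
  V1={{p3},{p5},{p1,p5},{p2,p3},{p3,p4},{p3,p5},{p3,p7},{p5,p7},{p1,p5,p7},{p2,p3,p4},{p3,p4,p7}} V2={{p3},{p2,p3},{p3,p4},{p3,p5},{p3,p7},{p2,p3,p4},{p3,p4,p7}} V3={{p2},{p6},{p7},{p1,p7},{p2,p3},{p2,p4},{p2,p6},{p2,p7},{p3,p7},{p4,p6},{p4,p7},{p5,p7},{p1,p5,p7},{p2,p3,p4},{p3,p4,p7}} V4={{p1},{p3},{p4},{p1,p5},{p1,p7},{p2,p3},{p2,p4},{p3,p4},{p3,p5},{p3,p7},{p4,p6},{p4,p7},{p1,p5,p7},{p2,p3,p4},{p3,p4,p7}}
  V12={{p3},{p2,p3},{p3,p4},{p3,p5},{p3,p7},{p2,p3,p4},{p3,p4,p7}} V13={{p2,p3},{p3,p7},{p5,p7},{p1,p5,p7},{p2,p3,p4},{p3,p4,p7}} V14={{p3},{p1,p5},{p2,p3},{p3,p4},{p3,p5},{p3,p7},{p1,p5,p7},{p2,p3,p4},{p3,p4,p7}} V23={{p2,p3},{p3,p7},{p2,p3,p4},{p3,p4,p7}} V24={{p3},{p2,p3},{p3,p4},{p3,p5},{p3,p7},{p2,p3,p4},{p3,p4,p7}} V34={{p1,p7},{p2,p3},{p2,p4},{p3,p7},{p4,p6},{p4,p7},{p1,p5,p7},{p2,p3,p4},{p3,p4,p7}}
  V123={{p2,p3},{p3,p7},{p2,p3,p4},{p3,p4,p7}} V124={{p3},{p2,p3},{p3,p4},{p3,p5},{p3,p7},{p2,p3,p4},{p3,p4,p7}} V134={{p2,p3},{p3,p7},{p1,p5,p7},{p2,p3,p4},{p3,p4,p7}} V234={{p2,p3},{p3,p7},{p2,p3,p4},{p3,p4,p7}}
  V1234={{p2,p3},{p3,p7},{p2,p3,p4},{p3,p4,p7}}
components per intersection:
  V1: {{p3},{p5},{p1,p5},{p2,p3},{p3,p4},{p3,p5},{p3,p7},{p5,p7},{p1,p5,p7},{p2,p3,p4},{p3,p4,p7}}
  V2: {{p3},{p2,p3},{p3,p4},{p3,p5},{p3,p7},{p2,p3,p4},{p3,p4,p7}}
  V3: {{p2},{p6},{p7},{p1,p7},{p2,p3},{p2,p4},{p2,p6},{p2,p7},{p3,p7},{p4,p6},{p4,p7},{p5,p7},{p1,p5,p7},{p2,p3,p4},{p3,p4,p7}}
  V4: {{p1},{p1,p5},{p1,p7},{p1,p5,p7}} {{p3},{p4},{p2,p3},{p2,p4},{p3,p4},{p3,p5},{p3,p7},{p4,p6},{p4,p7},{p2,p3,p4},{p3,p4,p7}}
  V12: {{p3},{p2,p3},{p3,p4},{p3,p5},{p3,p7},{p2,p3,p4},{p3,p4,p7}}
  V13: {{p2,p3},{p2,p3,p4}} {{p3,p7},{p3,p4,p7}} {{p5,p7},{p1,p5,p7}}
  V14: {{p3},{p2,p3},{p3,p4},{p3,p5},{p3,p7},{p2,p3,p4},{p3,p4,p7}} {{p1,p5},{p1,p5,p7}}
  V23: {{p2,p3},{p2,p3,p4}} {{p3,p7},{p3,p4,p7}}
  V24: {{p3},{p2,p3},{p3,p4},{p3,p5},{p3,p7},{p2,p3,p4},{p3,p4,p7}}
  V34: {{p1,p7},{p1,p5,p7}} {{p2,p3},{p2,p4},{p2,p3,p4}} {{p3,p7},{p4,p7},{p3,p4,p7}} {{p4,p6}}
  V123: {{p2,p3},{p2,p3,p4}} {{p3,p7},{p3,p4,p7}}
  V124: {{p3},{p2,p3},{p3,p4},{p3,p5},{p3,p7},{p2,p3,p4},{p3,p4,p7}}
  V134: {{p2,p3},{p2,p3,p4}} {{p3,p7},{p3,p4,p7}} {{p1,p5,p7}}
  V234: {{p2,p3},{p2,p3,p4}} {{p3,p7},{p3,p4,p7}}
  V1234: {{p2,p3},{p2,p3,p4}} {{p3,p7},{p3,p4,p7}}
C dims 5,13,8,2; δ0: rk 4, SNF 1^4; δ1: rk 6, SNF 1^6; δ2: rk 2, SNF 1^2
Ȟ^0 = (5 − 4) − 0 = 1, so Ȟ^0 ≅ Z
Ȟ^1 = (13 − 6) − 4 = 3, so Ȟ^1 ≅ Z^3
Ȟ^2 = (8 − 2) − 6 = 0, so Ȟ^2 ≅ 0


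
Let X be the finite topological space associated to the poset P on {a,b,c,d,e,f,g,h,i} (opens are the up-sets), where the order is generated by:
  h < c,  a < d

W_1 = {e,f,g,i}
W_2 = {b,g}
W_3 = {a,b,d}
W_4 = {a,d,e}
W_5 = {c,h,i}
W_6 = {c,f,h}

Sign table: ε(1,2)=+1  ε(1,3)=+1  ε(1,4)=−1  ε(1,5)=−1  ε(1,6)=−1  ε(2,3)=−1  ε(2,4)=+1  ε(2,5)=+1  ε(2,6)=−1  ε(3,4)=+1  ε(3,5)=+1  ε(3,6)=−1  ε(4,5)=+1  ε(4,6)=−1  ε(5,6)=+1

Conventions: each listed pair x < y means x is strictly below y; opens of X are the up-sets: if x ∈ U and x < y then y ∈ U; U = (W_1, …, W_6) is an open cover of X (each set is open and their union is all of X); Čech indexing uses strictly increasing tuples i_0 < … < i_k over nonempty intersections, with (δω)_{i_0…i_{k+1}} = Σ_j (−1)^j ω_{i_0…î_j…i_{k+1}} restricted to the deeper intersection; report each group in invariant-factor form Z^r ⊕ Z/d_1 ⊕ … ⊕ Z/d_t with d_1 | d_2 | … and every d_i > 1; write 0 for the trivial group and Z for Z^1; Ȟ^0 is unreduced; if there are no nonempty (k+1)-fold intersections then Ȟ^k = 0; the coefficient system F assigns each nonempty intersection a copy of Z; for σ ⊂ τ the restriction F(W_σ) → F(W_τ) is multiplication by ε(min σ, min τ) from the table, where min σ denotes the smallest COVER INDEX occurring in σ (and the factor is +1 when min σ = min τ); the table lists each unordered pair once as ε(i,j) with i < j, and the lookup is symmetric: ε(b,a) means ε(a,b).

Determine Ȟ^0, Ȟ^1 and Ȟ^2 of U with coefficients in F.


Ȟ^0(U;F) ≅ Z, Ȟ^1(U;F) ≅ Z^2 and Ȟ^2(U;F) ≅ 0

nerve simplices:
  W12={g} W14={e} W15={i} W16={f} W23={b} W34={a,d} W56={c,h}
C dims 6,7; δ0: rk 5, SNF 1^5
degree 0: 6−5−0 = 1 → Ȟ^0 ≅ Z
degree 1: 7−0−5 = 2 → Ȟ^1 ≅ Z^2
degree 2: 0−0−0 = 0 → Ȟ^2 ≅ 0


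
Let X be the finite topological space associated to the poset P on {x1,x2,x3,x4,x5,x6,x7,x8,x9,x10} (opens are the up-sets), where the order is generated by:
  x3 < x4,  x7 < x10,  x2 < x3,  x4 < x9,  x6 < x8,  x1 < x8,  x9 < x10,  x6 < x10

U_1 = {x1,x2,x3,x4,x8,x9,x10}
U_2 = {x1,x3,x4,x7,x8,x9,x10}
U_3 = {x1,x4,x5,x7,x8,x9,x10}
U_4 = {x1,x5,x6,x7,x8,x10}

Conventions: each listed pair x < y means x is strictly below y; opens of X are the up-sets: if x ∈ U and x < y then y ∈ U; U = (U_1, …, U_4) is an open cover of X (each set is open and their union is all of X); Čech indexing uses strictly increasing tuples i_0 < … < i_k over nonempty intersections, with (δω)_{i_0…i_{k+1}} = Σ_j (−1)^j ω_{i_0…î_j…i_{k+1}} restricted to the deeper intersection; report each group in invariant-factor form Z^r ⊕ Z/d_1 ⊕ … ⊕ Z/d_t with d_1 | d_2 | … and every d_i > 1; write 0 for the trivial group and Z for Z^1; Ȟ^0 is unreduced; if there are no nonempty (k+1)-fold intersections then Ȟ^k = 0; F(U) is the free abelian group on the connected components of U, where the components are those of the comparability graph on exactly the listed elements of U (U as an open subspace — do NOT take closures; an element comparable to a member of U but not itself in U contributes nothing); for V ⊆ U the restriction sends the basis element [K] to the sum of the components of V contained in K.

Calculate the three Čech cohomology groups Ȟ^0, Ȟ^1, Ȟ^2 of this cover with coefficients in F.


Ȟ^0 ≅ Z^2, Ȟ^1 ≅ 0, Ȟ^2 ≅ 0

nonempty overlaps:
  U12={x1,x3,x4,x8,x9,x10} U13={x1,x4,x8,x9,x10} U14={x1,x8,x10} U23={x1,x4,x7,x8,x9,x10} U24={x1,x7,x8,x10} U34={x1,x5,x7,x8,x10}
  U123={x1,x4,x8,x9,x10} U124={x1,x8,x10} U134={x1,x8,x10} U234={x1,x7,x8,x10}
  U1234={x1,x8,x10}
components per intersection:
  U1: {x1,x8} {x2,x3,x4,x9,x10}
  U2: {x1,x8} {x3,x4,x7,x9,x10}
  U3: {x1,x8} {x4,x7,x9,x10} {x5}
  U4: {x1,x6,x7,x8,x10} {x5}
  U12: {x1,x8} {x3,x4,x9,x10}
  U13: {x1,x8} {x4,x9,x10}
  U14: {x1,x8} {x10}
  U23: {x1,x8} {x4,x7,x9,x10}
  U24: {x1,x8} {x7,x10}
  U34: {x1,x8} {x5} {x7,x10}
  U123: {x1,x8} {x4,x9,x10}
  U124: {x1,x8} {x10}
  U134: {x1,x8} {x10}
  U234: {x1,x8} {x7,x10}
  U1234: {x1,x8} {x10}
C dims 9,13,8,2; δ0: rk 7, SNF 1^7; δ1: rk 6, SNF 1^6; δ2: rk 2, SNF 1^2
degree 0: 9−7−0 = 2 → Ȟ^0 ≅ Z^2
degree 1: 13−6−7 = 0 → Ȟ^1 ≅ 0
degree 2: 8−2−6 = 0 → Ȟ^2 ≅ 0


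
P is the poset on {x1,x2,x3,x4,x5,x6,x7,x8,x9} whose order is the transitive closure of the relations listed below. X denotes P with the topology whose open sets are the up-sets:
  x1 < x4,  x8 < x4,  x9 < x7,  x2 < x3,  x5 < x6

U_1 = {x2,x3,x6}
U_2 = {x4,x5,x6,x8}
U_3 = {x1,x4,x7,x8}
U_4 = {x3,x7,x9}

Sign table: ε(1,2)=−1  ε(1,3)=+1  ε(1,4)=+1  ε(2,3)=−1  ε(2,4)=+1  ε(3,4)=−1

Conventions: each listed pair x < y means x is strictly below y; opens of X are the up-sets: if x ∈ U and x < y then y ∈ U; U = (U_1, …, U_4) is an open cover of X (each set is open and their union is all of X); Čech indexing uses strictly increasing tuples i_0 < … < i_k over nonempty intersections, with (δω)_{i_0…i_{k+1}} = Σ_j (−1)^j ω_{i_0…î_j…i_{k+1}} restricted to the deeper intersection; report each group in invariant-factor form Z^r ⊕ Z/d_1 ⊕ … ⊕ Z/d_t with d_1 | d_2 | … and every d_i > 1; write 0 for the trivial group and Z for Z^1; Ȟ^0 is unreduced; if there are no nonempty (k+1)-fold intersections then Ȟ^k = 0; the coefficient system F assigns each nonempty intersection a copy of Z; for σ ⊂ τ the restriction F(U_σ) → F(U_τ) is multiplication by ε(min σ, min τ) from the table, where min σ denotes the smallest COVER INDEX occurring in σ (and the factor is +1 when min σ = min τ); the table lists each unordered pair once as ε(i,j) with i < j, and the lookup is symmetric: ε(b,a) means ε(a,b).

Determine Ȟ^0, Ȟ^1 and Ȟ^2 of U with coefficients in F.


nerve of the cover:
  U12={x6} U14={x3} U23={x4,x8} U34={x7}
C dims 4,4; δ0: rk 4, SNF 1^3·2
Ȟ^0 = (4 − 4) − 0 = 0, so Ȟ^0 ≅ 0
Ȟ^1 = (4 − 0) − 4 = 0 plus torsion [2], so Ȟ^1 ≅ Z/2
Ȟ^2 = (0 − 0) − 0 = 0, so Ȟ^2 ≅ 0

Ȟ^0 = 0, Ȟ^1 = Z/2, Ȟ^2 = 0


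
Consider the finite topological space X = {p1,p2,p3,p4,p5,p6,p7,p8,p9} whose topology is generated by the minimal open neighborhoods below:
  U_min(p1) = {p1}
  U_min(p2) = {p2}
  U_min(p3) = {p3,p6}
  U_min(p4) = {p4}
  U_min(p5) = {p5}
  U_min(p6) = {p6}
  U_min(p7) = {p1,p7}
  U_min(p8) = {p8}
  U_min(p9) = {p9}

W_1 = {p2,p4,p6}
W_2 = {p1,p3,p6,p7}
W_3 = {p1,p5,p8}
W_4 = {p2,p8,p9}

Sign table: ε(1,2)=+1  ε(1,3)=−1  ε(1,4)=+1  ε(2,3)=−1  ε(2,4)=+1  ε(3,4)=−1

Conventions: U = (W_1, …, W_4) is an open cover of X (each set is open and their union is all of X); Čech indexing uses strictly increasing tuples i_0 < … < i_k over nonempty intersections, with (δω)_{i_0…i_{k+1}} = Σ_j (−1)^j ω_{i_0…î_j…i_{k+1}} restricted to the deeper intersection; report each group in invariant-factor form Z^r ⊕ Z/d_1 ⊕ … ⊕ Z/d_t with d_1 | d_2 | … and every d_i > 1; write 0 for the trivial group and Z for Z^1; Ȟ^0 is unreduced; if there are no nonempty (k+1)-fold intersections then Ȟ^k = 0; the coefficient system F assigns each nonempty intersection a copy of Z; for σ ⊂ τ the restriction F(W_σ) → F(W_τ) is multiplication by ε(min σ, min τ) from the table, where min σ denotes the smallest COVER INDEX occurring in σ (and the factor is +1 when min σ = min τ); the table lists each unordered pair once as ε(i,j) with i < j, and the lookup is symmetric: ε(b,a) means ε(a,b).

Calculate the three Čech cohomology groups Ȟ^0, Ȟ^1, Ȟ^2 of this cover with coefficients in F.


Ȟ^0(U;F) ≅ Z, Ȟ^1(U;F) ≅ Z, Ȟ^2(U;F) ≅ 0

nonempty overlaps:
  W12={p6} W14={p2} W23={p1} W34={p8}
C dims 4,4; δ0: rk 3, SNF 1^3
degree 0: 4−3−0 = 1 → Ȟ^0 ≅ Z
degree 1: 4−0−3 = 1 → Ȟ^1 ≅ Z
degree 2: 0−0−0 = 0 → Ȟ^2 ≅ 0


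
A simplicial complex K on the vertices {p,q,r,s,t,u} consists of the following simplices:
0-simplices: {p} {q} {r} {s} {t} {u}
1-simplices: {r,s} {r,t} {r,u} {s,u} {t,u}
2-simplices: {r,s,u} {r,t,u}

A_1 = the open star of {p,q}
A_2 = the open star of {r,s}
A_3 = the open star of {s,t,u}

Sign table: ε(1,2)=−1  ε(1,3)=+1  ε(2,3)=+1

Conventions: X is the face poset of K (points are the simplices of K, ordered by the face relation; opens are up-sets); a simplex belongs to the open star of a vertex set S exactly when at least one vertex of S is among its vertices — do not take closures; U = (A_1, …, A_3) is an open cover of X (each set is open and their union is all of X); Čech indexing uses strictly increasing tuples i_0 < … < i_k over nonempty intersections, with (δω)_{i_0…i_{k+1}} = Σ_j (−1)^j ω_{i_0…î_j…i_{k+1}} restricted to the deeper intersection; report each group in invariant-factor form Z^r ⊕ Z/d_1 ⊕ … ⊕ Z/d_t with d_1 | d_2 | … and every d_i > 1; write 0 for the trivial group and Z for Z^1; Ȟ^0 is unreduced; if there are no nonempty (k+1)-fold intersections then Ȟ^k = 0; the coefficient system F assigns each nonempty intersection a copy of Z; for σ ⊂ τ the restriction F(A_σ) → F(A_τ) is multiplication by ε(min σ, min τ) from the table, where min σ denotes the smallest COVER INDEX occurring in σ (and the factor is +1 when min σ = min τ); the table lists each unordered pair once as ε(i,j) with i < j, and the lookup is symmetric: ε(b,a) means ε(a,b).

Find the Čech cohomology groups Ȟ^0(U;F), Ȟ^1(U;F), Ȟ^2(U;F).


Ȟ^0 ≅ Z^2,  Ȟ^1 ≅ 0,  Ȟ^2 ≅ 0

nerve of the cover:
  A1={{p},{q}} A2={{r},{s},{r,s},{r,t},{r,u},{s,u},{r,s,u},{r,t,u}} A3={{s},{t},{u},{r,s},{r,t},{r,u},{s,u},{t,u},{r,s,u},{r,t,u}}
  A23={{s},{r,s},{r,t},{r,u},{s,u},{r,s,u},{r,t,u}}
C dims 3,1; δ0: rk 1, SNF 1^1
Ȟ^0 = (3 − 1) − 0 = 2, so Ȟ^0 ≅ Z^2
Ȟ^1 = (1 − 0) − 1 = 0, so Ȟ^1 ≅ 0
Ȟ^2 = (0 − 0) − 0 = 0, so Ȟ^2 ≅ 0


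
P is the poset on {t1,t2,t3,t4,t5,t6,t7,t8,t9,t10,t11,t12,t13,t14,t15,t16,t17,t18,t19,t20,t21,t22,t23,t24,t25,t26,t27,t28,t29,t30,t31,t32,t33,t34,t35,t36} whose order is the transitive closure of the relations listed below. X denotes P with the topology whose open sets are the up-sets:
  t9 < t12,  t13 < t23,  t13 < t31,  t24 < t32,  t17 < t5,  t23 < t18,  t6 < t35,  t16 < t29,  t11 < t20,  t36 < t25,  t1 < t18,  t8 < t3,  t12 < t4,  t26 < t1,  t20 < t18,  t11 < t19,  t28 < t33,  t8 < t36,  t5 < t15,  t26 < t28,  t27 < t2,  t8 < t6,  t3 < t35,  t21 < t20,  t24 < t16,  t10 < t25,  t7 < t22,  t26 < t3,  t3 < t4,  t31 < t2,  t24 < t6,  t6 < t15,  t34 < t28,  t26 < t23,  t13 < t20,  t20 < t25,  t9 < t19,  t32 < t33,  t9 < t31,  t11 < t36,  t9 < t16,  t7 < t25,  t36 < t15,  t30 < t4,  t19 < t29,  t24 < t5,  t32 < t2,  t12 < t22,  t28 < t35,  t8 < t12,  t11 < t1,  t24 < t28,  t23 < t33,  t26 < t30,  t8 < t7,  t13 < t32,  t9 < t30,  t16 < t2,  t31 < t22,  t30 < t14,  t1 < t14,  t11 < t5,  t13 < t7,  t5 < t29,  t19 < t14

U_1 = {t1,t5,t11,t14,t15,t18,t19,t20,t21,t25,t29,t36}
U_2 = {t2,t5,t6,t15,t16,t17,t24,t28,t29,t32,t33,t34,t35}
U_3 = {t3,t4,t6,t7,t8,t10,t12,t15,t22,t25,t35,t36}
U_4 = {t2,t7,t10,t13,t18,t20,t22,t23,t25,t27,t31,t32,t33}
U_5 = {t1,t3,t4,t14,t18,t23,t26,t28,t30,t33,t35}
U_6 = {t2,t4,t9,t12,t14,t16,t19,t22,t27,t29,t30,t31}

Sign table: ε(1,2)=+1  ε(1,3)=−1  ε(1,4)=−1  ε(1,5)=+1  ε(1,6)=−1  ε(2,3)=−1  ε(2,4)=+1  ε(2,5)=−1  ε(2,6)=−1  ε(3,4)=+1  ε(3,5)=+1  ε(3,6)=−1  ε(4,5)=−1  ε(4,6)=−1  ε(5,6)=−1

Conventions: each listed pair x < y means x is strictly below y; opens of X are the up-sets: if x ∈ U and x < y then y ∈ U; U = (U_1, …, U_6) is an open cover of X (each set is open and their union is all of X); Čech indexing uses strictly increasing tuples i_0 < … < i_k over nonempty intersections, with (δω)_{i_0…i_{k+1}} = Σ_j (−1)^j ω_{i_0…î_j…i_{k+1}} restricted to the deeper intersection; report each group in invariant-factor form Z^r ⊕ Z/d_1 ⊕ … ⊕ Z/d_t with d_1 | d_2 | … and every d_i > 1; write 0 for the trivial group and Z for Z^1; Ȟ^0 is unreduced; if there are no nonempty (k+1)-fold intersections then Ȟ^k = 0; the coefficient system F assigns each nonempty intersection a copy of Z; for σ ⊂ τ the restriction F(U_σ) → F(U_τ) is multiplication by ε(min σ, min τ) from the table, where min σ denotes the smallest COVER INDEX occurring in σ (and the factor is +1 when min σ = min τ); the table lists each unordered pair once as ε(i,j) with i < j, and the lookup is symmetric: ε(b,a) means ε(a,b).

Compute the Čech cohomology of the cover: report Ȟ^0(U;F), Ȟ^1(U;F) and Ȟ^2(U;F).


nonempty intersections:
  U12={t5,t15,t29} U13={t15,t25,t36} U14={t18,t20,t25} U15={t1,t14,t18} U16={t14,t19,t29} U23={t6,t15,t35} U24={t2,t32,t33} U25={t28,t33,t35} U26={t2,t16,t29} U34={t7,t10,t22,t25} U35={t3,t4,t35} U36={t4,t12,t22} U45={t18,t23,t33} U46={t2,t22,t27,t31} U56={t4,t14,t30}
  U123={t15} U126={t29} U134={t25} U145={t18} U156={t14} U235={t35} U245={t33} U246={t2} U346={t22} U356={t4}
C dims 6,15,10; δ0: rk 6, SNF 1^5·2; δ1: rk 9, SNF 1^9
Ȟ^0: (6−6)−0=0 ⇒ 0
Ȟ^1: (15−9)−6=0 plus torsion [2] ⇒ Z/2
Ȟ^2: (10−0)−9=1 ⇒ Z

Ȟ^0(U;F) ≅ 0; Ȟ^1(U;F) ≅ Z/2; Ȟ^2(U;F) ≅ Z


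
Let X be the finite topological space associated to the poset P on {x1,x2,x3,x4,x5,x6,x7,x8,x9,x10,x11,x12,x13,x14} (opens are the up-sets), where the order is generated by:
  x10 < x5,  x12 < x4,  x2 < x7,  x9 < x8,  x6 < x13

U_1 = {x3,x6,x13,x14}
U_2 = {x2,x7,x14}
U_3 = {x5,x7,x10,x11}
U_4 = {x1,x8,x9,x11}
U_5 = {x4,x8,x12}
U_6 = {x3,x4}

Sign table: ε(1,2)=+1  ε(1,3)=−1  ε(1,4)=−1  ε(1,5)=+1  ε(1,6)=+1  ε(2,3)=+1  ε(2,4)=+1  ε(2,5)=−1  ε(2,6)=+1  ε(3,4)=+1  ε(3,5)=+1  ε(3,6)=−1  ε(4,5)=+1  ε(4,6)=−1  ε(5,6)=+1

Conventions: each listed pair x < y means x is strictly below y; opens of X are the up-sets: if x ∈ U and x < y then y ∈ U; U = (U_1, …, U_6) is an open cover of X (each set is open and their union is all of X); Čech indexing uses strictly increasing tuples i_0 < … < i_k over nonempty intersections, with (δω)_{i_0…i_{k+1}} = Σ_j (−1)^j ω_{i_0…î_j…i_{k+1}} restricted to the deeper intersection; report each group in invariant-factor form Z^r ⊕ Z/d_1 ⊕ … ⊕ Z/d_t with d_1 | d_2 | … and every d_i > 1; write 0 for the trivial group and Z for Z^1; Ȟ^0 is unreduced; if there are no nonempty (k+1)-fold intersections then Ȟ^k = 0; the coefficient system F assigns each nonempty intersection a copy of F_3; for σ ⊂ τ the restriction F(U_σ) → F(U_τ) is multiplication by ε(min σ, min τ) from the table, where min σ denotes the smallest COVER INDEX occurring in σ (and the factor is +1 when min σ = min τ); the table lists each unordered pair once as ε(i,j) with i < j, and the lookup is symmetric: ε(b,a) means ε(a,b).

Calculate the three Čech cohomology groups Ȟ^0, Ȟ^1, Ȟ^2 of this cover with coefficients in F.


cover nerve:
  U12={x14} U16={x3} U23={x7} U34={x11} U45={x8} U56={x4}
C dims 6,6; δ0: rk_F3 5
Ȟ^0: (6−5)−0=1 ⇒ Z/3
Ȟ^1: (6−0)−5=1 ⇒ Z/3
Ȟ^2: (0−0)−0=0 ⇒ 0

Ȟ^0 ≅ Z/3,  Ȟ^1 ≅ Z/3,  Ȟ^2 ≅ 0


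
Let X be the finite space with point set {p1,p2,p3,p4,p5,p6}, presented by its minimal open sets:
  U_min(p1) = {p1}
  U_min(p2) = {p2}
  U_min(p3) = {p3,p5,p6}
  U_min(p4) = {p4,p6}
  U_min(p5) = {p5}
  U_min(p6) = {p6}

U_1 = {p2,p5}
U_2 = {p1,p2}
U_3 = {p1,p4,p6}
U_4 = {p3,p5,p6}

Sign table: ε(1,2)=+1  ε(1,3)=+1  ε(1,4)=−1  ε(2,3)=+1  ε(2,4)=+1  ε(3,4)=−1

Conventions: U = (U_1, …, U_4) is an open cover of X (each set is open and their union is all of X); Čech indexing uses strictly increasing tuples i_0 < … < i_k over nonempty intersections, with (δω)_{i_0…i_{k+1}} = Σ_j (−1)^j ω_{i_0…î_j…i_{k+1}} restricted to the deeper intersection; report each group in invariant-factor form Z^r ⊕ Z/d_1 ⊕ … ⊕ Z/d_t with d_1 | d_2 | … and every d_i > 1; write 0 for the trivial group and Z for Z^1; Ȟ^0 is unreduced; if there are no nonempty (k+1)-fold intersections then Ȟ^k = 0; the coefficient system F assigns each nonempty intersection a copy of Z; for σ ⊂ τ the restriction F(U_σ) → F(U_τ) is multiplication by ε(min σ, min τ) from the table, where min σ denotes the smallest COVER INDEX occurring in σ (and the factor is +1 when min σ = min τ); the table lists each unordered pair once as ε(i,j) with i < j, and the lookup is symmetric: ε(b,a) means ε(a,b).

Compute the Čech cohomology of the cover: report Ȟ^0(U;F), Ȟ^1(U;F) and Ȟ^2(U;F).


Ȟ^0 = Z, Ȟ^1 = Z and Ȟ^2 = 0

nerve of the cover:
  U12={p2} U14={p5} U23={p1} U34={p6}
C dims 4,4; δ0: rk 3, SNF 1^3
Ȟ^0 = (4 − 3) − 0 = 1, so Ȟ^0 ≅ Z
Ȟ^1 = (4 − 0) − 3 = 1, so Ȟ^1 ≅ Z
Ȟ^2 = (0 − 0) − 0 = 0, so Ȟ^2 ≅ 0


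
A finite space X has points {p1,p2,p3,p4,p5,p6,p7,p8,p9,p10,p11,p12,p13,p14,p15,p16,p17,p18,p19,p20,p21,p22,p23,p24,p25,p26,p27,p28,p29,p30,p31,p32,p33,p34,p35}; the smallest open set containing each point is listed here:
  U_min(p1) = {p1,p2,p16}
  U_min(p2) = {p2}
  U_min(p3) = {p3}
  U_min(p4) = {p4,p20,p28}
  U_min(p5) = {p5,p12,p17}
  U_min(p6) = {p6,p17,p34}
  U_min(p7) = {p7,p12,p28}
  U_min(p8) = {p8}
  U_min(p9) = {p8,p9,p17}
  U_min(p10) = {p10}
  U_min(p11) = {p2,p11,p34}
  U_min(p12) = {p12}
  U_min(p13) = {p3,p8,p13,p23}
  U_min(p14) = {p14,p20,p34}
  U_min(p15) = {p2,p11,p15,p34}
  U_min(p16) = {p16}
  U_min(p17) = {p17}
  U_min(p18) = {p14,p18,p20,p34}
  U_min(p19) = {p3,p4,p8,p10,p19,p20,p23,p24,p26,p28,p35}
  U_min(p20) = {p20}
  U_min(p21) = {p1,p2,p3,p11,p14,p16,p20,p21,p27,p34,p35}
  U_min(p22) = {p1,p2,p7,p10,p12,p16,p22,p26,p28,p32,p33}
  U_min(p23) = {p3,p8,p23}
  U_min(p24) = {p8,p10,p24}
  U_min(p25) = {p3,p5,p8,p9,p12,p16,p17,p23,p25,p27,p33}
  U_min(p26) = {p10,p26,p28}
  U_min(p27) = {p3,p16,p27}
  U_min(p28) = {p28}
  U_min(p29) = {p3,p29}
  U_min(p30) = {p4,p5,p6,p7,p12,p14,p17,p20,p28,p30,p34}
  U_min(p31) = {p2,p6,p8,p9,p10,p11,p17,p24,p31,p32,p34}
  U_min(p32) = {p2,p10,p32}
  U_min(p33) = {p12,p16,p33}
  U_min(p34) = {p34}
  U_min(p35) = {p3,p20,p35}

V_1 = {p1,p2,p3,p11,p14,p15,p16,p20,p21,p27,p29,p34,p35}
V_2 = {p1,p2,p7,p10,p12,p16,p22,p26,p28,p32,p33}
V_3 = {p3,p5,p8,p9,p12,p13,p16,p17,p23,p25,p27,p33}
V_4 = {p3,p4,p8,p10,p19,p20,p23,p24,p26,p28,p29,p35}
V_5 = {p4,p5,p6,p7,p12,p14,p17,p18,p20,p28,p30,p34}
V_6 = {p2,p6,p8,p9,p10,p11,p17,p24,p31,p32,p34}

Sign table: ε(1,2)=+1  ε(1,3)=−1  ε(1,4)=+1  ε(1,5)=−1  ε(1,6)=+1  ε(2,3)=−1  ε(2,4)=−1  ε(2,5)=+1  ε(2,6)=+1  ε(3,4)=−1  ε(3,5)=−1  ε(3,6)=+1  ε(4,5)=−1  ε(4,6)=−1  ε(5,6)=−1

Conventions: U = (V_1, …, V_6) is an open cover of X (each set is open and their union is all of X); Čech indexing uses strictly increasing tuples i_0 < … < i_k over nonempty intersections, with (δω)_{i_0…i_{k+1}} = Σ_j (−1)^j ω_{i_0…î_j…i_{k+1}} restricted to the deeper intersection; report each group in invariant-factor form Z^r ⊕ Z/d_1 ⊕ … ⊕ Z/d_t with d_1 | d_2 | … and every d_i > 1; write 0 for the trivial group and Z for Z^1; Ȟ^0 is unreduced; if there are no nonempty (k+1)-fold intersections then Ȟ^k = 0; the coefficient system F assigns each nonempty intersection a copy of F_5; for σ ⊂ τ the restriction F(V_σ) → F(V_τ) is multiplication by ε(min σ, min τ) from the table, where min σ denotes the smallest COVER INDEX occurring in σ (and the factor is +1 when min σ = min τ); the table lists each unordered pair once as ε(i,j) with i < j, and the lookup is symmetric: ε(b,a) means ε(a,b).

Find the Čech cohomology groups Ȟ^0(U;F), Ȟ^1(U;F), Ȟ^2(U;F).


nonempty overlaps:
  V12={p1,p2,p16} V13={p3,p16,p27} V14={p3,p20,p29,p35} V15={p14,p20,p34} V16={p2,p11,p34} V23={p12,p16,p33} V24={p10,p26,p28} V25={p7,p12,p28} V26={p2,p10,p32} V34={p3,p8,p23} V35={p5,p12,p17} V36={p8,p9,p17} V45={p4,p20,p28} V46={p8,p10,p24} V56={p6,p17,p34}
  V123={p16} V126={p2} V134={p3} V145={p20} V156={p34} V235={p12} V245={p28} V246={p10} V346={p8} V356={p17}
C dims 6,15,10; δ0: rk_F5 6; δ1: rk_F5 9
degree 0: 6−6−0 = 0 → Ȟ^0 ≅ 0
degree 1: 15−9−6 = 0 → Ȟ^1 ≅ 0
degree 2: 10−0−9 = 1 → Ȟ^2 ≅ Z/5

Ȟ^0 ≅ 0; Ȟ^1 ≅ 0; Ȟ^2 ≅ Z/5


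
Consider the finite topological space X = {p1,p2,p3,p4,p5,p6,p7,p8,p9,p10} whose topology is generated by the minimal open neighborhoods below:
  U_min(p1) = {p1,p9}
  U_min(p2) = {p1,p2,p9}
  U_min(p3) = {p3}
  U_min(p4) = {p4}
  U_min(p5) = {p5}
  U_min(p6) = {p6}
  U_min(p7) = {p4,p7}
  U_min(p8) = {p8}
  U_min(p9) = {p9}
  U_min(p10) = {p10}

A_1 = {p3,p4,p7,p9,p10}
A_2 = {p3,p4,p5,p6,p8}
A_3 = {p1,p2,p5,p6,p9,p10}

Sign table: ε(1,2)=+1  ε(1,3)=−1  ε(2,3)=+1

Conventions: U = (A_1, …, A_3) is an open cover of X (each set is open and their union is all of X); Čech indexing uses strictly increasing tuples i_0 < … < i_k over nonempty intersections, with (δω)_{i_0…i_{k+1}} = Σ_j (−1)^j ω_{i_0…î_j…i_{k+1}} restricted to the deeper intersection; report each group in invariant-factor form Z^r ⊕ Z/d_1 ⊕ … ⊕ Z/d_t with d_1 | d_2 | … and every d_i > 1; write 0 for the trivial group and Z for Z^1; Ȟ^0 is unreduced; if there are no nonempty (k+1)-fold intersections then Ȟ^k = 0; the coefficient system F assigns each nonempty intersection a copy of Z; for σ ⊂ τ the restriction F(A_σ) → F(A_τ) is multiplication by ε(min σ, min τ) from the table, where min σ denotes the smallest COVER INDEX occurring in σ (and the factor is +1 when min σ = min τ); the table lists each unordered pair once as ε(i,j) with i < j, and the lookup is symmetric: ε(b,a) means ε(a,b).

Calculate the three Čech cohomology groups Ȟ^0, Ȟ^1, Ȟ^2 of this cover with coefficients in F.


intersection data:
  A12={p3,p4} A13={p9,p10} A23={p5,p6}
C dims 3,3; δ0: rk 3, SNF 1^2·2
Ȟ^0 = (3 − 3) − 0 = 0, so Ȟ^0 ≅ 0
Ȟ^1 = (3 − 0) − 3 = 0 plus torsion [2], so Ȟ^1 ≅ Z/2
Ȟ^2 = (0 − 0) − 0 = 0, so Ȟ^2 ≅ 0

Ȟ^0(U;F) ≅ 0, Ȟ^1(U;F) ≅ Z/2 and Ȟ^2(U;F) ≅ 0


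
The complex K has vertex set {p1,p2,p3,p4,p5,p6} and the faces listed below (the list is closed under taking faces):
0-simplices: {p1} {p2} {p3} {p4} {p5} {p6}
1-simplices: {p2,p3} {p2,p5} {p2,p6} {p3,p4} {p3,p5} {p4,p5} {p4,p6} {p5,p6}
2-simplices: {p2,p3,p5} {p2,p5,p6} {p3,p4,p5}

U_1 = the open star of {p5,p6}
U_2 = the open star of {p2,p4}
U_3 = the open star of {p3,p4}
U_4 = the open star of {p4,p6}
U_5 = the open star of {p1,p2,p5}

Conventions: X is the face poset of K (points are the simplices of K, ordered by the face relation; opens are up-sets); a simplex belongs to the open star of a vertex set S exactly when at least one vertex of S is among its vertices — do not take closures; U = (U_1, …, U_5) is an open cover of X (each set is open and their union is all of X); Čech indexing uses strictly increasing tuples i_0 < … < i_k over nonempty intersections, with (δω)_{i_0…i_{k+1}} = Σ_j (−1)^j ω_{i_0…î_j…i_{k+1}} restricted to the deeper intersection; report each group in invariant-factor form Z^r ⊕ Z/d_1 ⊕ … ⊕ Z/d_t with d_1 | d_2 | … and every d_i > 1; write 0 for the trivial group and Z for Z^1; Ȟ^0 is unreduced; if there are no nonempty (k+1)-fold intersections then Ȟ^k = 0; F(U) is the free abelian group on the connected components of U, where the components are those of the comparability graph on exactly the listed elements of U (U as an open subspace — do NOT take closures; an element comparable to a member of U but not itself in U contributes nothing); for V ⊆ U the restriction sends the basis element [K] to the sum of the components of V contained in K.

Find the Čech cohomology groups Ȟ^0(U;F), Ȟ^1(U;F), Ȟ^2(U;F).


intersection data:
  U1={{p5},{p6},{p2,p5},{p2,p6},{p3,p5},{p4,p5},{p4,p6},{p5,p6},{p2,p3,p5},{p2,p5,p6},{p3,p4,p5}} U2={{p2},{p4},{p2,p3},{p2,p5},{p2,p6},{p3,p4},{p4,p5},{p4,p6},{p2,p3,p5},{p2,p5,p6},{p3,p4,p5}} U3={{p3},{p4},{p2,p3},{p3,p4},{p3,p5},{p4,p5},{p4,p6},{p2,p3,p5},{p3,p4,p5}} U4={{p4},{p6},{p2,p6},{p3,p4},{p4,p5},{p4,p6},{p5,p6},{p2,p5,p6},{p3,p4,p5}} U5={{p1},{p2},{p5},{p2,p3},{p2,p5},{p2,p6},{p3,p5},{p4,p5},{p5,p6},{p2,p3,p5},{p2,p5,p6},{p3,p4,p5}}
  U12={{p2,p5},{p2,p6},{p4,p5},{p4,p6},{p2,p3,p5},{p2,p5,p6},{p3,p4,p5}} U13={{p3,p5},{p4,p5},{p4,p6},{p2,p3,p5},{p3,p4,p5}} U14={{p6},{p2,p6},{p4,p5},{p4,p6},{p5,p6},{p2,p5,p6},{p3,p4,p5}} U15={{p5},{p2,p5},{p2,p6},{p3,p5},{p4,p5},{p5,p6},{p2,p3,p5},{p2,p5,p6},{p3,p4,p5}} U23={{p4},{p2,p3},{p3,p4},{p4,p5},{p4,p6},{p2,p3,p5},{p3,p4,p5}} U24={{p4},{p2,p6},{p3,p4},{p4,p5},{p4,p6},{p2,p5,p6},{p3,p4,p5}} U25={{p2},{p2,p3},{p2,p5},{p2,p6},{p4,p5},{p2,p3,p5},{p2,p5,p6},{p3,p4,p5}} U34={{p4},{p3,p4},{p4,p5},{p4,p6},{p3,p4,p5}} U35={{p2,p3},{p3,p5},{p4,p5},{p2,p3,p5},{p3,p4,p5}} U45={{p2,p6},{p4,p5},{p5,p6},{p2,p5,p6},{p3,p4,p5}}
  U123={{p4,p5},{p4,p6},{p2,p3,p5},{p3,p4,p5}} U124={{p2,p6},{p4,p5},{p4,p6},{p2,p5,p6},{p3,p4,p5}} U125={{p2,p5},{p2,p6},{p4,p5},{p2,p3,p5},{p2,p5,p6},{p3,p4,p5}} U134={{p4,p5},{p4,p6},{p3,p4,p5}} U135={{p3,p5},{p4,p5},{p2,p3,p5},{p3,p4,p5}} U145={{p2,p6},{p4,p5},{p5,p6},{p2,p5,p6},{p3,p4,p5}} U234={{p4},{p3,p4},{p4,p5},{p4,p6},{p3,p4,p5}} U235={{p2,p3},{p4,p5},{p2,p3,p5},{p3,p4,p5}} U245={{p2,p6},{p4,p5},{p2,p5,p6},{p3,p4,p5}} U345={{p4,p5},{p3,p4,p5}}
  U1234={{p4,p5},{p4,p6},{p3,p4,p5}} U1235={{p4,p5},{p2,p3,p5},{p3,p4,p5}} U1245={{p2,p6},{p4,p5},{p2,p5,p6},{p3,p4,p5}} U1345={{p4,p5},{p3,p4,p5}} U2345={{p4,p5},{p3,p4,p5}}
  U12345={{p4,p5},{p3,p4,p5}}
components per intersection:
  U1: {{p5},{p6},{p2,p5},{p2,p6},{p3,p5},{p4,p5},{p4,p6},{p5,p6},{p2,p3,p5},{p2,p5,p6},{p3,p4,p5}}
  U2: {{p2},{p2,p3},{p2,p5},{p2,p6},{p2,p3,p5},{p2,p5,p6}} {{p4},{p3,p4},{p4,p5},{p4,p6},{p3,p4,p5}}
  U3: {{p3},{p4},{p2,p3},{p3,p4},{p3,p5},{p4,p5},{p4,p6},{p2,p3,p5},{p3,p4,p5}}
  U4: {{p4},{p6},{p2,p6},{p3,p4},{p4,p5},{p4,p6},{p5,p6},{p2,p5,p6},{p3,p4,p5}}
  U5: {{p1}} {{p2},{p5},{p2,p3},{p2,p5},{p2,p6},{p3,p5},{p4,p5},{p5,p6},{p2,p3,p5},{p2,p5,p6},{p3,p4,p5}}
  U12: {{p2,p5},{p2,p6},{p2,p3,p5},{p2,p5,p6}} {{p4,p5},{p3,p4,p5}} {{p4,p6}}
  U13: {{p3,p5},{p4,p5},{p2,p3,p5},{p3,p4,p5}} {{p4,p6}}
  U14: {{p6},{p2,p6},{p4,p6},{p5,p6},{p2,p5,p6}} {{p4,p5},{p3,p4,p5}}
  U15: {{p5},{p2,p5},{p2,p6},{p3,p5},{p4,p5},{p5,p6},{p2,p3,p5},{p2,p5,p6},{p3,p4,p5}}
  U23: {{p4},{p3,p4},{p4,p5},{p4,p6},{p3,p4,p5}} {{p2,p3},{p2,p3,p5}}
  U24: {{p4},{p3,p4},{p4,p5},{p4,p6},{p3,p4,p5}} {{p2,p6},{p2,p5,p6}}
  U25: {{p2},{p2,p3},{p2,p5},{p2,p6},{p2,p3,p5},{p2,p5,p6}} {{p4,p5},{p3,p4,p5}}
  U34: {{p4},{p3,p4},{p4,p5},{p4,p6},{p3,p4,p5}}
  U35: {{p2,p3},{p3,p5},{p4,p5},{p2,p3,p5},{p3,p4,p5}}
  U45: {{p2,p6},{p5,p6},{p2,p5,p6}} {{p4,p5},{p3,p4,p5}}
  U123: {{p4,p5},{p3,p4,p5}} {{p4,p6}} {{p2,p3,p5}}
  U124: {{p2,p6},{p2,p5,p6}} {{p4,p5},{p3,p4,p5}} {{p4,p6}}
  U125: {{p2,p5},{p2,p6},{p2,p3,p5},{p2,p5,p6}} {{p4,p5},{p3,p4,p5}}
  U134: {{p4,p5},{p3,p4,p5}} {{p4,p6}}
  U135: {{p3,p5},{p4,p5},{p2,p3,p5},{p3,p4,p5}}
  U145: {{p2,p6},{p5,p6},{p2,p5,p6}} {{p4,p5},{p3,p4,p5}}
  U234: {{p4},{p3,p4},{p4,p5},{p4,p6},{p3,p4,p5}}
  U235: {{p2,p3},{p2,p3,p5}} {{p4,p5},{p3,p4,p5}}
  U245: {{p2,p6},{p2,p5,p6}} {{p4,p5},{p3,p4,p5}}
  U345: {{p4,p5},{p3,p4,p5}}
  U1234: {{p4,p5},{p3,p4,p5}} {{p4,p6}}
  U1235: {{p4,p5},{p3,p4,p5}} {{p2,p3,p5}}
  U1245: {{p2,p6},{p2,p5,p6}} {{p4,p5},{p3,p4,p5}}
  U1345: {{p4,p5},{p3,p4,p5}}
  U2345: {{p4,p5},{p3,p4,p5}}
  U12345: {{p4,p5},{p3,p4,p5}}
C dims 7,18,19,8; δ0: rk 5, SNF 1^5; δ1: rk 12, SNF 1^12; δ2: rk 7, SNF 1^7
Ȟ^0 = (7 − 5) − 0 = 2, so Ȟ^0 ≅ Z^2
Ȟ^1 = (18 − 12) − 5 = 1, so Ȟ^1 ≅ Z
Ȟ^2 = (19 − 7) − 12 = 0, so Ȟ^2 ≅ 0

Ȟ^0 ≅ Z^2; Ȟ^1 ≅ Z; Ȟ^2 ≅ 0
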